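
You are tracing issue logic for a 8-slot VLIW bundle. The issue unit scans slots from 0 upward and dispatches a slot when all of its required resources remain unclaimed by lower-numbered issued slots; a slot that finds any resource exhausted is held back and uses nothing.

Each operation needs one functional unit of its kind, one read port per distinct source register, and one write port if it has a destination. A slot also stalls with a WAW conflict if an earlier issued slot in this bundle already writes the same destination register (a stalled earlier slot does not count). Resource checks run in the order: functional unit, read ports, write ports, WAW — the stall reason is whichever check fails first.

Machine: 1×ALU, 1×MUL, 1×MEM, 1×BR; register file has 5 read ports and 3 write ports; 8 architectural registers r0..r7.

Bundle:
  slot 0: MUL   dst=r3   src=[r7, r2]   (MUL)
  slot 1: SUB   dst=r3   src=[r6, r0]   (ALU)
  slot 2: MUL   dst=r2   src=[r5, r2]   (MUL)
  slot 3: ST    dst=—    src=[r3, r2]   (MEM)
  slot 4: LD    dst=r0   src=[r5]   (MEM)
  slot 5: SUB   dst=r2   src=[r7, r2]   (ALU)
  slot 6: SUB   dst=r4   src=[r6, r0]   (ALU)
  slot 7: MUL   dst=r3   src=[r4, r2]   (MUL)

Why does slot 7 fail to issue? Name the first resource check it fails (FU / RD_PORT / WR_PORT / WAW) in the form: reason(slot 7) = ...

reason(slot 7) = FU

(0) want 1×MUL +2rd +1wr — yes → AL1|MU0|ME1|BR1|rd3|wr2
(1) want 1×ALU +2rd +1wr — WAW → AL1|MU0|ME1|BR1|rd3|wr2
(2) want 1×MUL +2rd +1wr — FU → AL1|MU0|ME1|BR1|rd3|wr2
(3) want 1×MEM +2rd +0wr — yes → AL1|MU0|ME0|BR1|rd1|wr2
(4) want 1×MEM +1rd +1wr — FU → AL1|MU0|ME0|BR1|rd1|wr2
(5) want 1×ALU +2rd +1wr — RD_PORT → AL1|MU0|ME0|BR1|rd1|wr2
(6) want 1×ALU +2rd +1wr — RD_PORT → AL1|MU0|ME0|BR1|rd1|wr2
(7) want 1×MUL +2rd +1wr — FU → AL1|MU0|ME0|BR1|rd1|wr2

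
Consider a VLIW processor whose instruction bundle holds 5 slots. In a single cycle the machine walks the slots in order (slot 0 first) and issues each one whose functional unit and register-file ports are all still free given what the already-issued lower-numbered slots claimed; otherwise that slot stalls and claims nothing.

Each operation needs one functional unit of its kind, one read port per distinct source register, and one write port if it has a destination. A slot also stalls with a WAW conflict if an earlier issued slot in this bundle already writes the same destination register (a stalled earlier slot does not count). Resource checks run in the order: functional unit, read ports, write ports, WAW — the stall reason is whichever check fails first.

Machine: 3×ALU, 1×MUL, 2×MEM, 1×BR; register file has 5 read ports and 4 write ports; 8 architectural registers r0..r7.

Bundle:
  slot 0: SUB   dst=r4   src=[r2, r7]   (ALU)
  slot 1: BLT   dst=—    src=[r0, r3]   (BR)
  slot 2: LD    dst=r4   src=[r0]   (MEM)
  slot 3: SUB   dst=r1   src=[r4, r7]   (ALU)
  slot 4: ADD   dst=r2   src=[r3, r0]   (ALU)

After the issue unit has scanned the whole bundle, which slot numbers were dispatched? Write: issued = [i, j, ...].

issued = [0, 1]

[0] ALU needs rd=2 wr=1: ok; after: ALU=2 MUL=1 MEM=2 BR=1, R=3, W=3
[1] BR needs rd=2 wr=0: ok; after: ALU=2 MUL=1 MEM=2 BR=0, R=1, W=3
[2] MEM needs rd=1 wr=1: WAW; after: ALU=2 MUL=1 MEM=2 BR=0, R=1, W=3
[3] ALU needs rd=2 wr=1: RD_PORT; after: ALU=2 MUL=1 MEM=2 BR=0, R=1, W=3
[4] ALU needs rd=2 wr=1: RD_PORT; after: ALU=2 MUL=1 MEM=2 BR=0, R=1, W=3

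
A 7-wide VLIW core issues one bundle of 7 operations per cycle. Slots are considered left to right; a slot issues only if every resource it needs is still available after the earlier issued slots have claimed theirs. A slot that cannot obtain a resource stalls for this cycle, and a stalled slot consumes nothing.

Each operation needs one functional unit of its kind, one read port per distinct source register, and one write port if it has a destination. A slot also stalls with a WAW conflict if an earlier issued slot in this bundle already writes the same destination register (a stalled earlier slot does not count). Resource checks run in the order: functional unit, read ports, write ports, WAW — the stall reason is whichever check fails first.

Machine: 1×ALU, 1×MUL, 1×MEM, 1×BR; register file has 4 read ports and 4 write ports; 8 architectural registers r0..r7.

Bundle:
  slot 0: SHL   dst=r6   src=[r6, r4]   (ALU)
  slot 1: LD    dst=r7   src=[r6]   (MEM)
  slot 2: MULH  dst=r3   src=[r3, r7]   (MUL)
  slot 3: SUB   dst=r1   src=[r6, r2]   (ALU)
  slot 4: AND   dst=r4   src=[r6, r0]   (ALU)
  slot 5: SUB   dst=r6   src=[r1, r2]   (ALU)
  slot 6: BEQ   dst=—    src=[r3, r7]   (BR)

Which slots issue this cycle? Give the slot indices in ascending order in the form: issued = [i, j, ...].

issued = [0, 1]

#0 ALU src=r6,r4 dispatched  <A:0 Mu:1 Ld:1 B:1 rd:2 wr:3>
#1 MEM src=r6 dispatched  <A:0 Mu:1 Ld:0 B:1 rd:1 wr:2>
#2 MUL src=r3,r7 held:RD_PORT  <A:0 Mu:1 Ld:0 B:1 rd:1 wr:2>
#3 ALU src=r6,r2 held:FU  <A:0 Mu:1 Ld:0 B:1 rd:1 wr:2>
#4 ALU src=r6,r0 held:FU  <A:0 Mu:1 Ld:0 B:1 rd:1 wr:2>
#5 ALU src=r1,r2 held:FU  <A:0 Mu:1 Ld:0 B:1 rd:1 wr:2>
#6 BR src=r3,r7 held:RD_PORT  <A:0 Mu:1 Ld:0 B:1 rd:1 wr:2>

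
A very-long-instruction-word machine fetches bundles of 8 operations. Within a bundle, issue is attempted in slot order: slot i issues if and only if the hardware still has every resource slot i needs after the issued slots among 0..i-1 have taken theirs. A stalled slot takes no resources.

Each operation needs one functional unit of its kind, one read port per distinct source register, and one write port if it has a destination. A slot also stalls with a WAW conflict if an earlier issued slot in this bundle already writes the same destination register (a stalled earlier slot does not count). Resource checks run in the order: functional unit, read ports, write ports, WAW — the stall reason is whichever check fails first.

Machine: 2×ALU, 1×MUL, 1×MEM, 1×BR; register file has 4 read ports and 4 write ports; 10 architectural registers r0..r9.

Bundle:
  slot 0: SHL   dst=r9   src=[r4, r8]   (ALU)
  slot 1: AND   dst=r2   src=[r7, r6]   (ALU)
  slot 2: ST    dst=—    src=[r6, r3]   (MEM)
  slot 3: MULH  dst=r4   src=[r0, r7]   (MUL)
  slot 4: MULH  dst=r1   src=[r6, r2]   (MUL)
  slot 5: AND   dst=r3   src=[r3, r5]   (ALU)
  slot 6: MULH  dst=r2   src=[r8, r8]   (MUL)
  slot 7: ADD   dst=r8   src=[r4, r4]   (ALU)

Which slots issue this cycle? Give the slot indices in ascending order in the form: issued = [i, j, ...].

slot 0 (ALU): ISSUE — free A1,Mu1,Ld1,B1 rp2 wp3
slot 1 (ALU): ISSUE — free A0,Mu1,Ld1,B1 rp0 wp2
slot 2 (MEM): stall RD_PORT — free A0,Mu1,Ld1,B1 rp0 wp2
slot 3 (MUL): stall RD_PORT — free A0,Mu1,Ld1,B1 rp0 wp2
slot 4 (MUL): stall RD_PORT — free A0,Mu1,Ld1,B1 rp0 wp2
slot 5 (ALU): stall FU — free A0,Mu1,Ld1,B1 rp0 wp2
slot 6 (MUL): stall RD_PORT — free A0,Mu1,Ld1,B1 rp0 wp2
slot 7 (ALU): stall FU — free A0,Mu1,Ld1,B1 rp0 wp2

issued = [0, 1]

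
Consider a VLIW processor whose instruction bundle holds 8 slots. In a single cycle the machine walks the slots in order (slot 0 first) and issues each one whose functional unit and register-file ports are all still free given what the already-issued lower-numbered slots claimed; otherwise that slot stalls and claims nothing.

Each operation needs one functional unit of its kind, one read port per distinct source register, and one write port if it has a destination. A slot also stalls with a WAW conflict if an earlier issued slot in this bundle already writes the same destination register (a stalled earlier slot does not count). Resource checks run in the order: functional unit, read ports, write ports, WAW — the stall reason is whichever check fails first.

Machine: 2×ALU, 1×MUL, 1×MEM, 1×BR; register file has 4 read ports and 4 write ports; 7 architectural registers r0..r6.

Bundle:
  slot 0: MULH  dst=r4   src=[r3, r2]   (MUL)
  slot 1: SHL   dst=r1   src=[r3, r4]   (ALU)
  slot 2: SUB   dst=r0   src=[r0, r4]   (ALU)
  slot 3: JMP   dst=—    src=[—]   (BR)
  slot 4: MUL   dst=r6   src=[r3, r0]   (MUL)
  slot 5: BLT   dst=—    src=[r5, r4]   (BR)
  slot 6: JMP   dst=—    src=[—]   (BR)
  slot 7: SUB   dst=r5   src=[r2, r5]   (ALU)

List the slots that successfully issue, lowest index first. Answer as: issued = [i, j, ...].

  0. MUL→r4 ⇒ go  {2A/0Mu/1Ld/1B | 2r 3w}
  1. ALU→r1 ⇒ go  {1A/0Mu/1Ld/1B | 0r 2w}
  2. ALU→r0 ⇒ no(RD_PORT)  {1A/0Mu/1Ld/1B | 0r 2w}
  3. BR ⇒ go  {1A/0Mu/1Ld/0B | 0r 2w}
  4. MUL→r6 ⇒ no(FU)  {1A/0Mu/1Ld/0B | 0r 2w}
  5. BR ⇒ no(FU)  {1A/0Mu/1Ld/0B | 0r 2w}
  6. BR ⇒ no(FU)  {1A/0Mu/1Ld/0B | 0r 2w}
  7. ALU→r5 ⇒ no(RD_PORT)  {1A/0Mu/1Ld/0B | 0r 2w}

issued = [0, 1, 3]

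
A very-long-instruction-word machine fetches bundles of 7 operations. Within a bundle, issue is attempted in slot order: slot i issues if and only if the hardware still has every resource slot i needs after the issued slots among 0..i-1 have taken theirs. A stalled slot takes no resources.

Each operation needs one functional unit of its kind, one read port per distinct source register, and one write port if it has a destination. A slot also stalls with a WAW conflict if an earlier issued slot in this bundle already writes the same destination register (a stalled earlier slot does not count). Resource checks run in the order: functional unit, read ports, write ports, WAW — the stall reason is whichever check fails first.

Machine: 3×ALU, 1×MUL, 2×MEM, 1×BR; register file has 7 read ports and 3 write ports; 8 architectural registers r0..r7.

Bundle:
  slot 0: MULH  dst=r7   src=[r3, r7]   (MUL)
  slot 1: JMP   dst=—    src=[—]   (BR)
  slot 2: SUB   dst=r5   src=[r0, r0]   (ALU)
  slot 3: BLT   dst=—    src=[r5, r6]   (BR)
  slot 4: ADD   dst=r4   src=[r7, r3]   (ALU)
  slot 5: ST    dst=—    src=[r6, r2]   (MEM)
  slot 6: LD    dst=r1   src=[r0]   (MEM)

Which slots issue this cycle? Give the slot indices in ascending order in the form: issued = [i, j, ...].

issued = [0, 1, 2, 4, 5]

(0) want 1×MUL +2rd +1wr — yes → AL3|MU0|ME2|BR1|rd5|wr2
(1) want 1×BR +0rd +0wr — yes → AL3|MU0|ME2|BR0|rd5|wr2
(2) want 1×ALU +1rd +1wr — yes → AL2|MU0|ME2|BR0|rd4|wr1
(3) want 1×BR +2rd +0wr — FU → AL2|MU0|ME2|BR0|rd4|wr1
(4) want 1×ALU +2rd +1wr — yes → AL1|MU0|ME2|BR0|rd2|wr0
(5) want 1×MEM +2rd +0wr — yes → AL1|MU0|ME1|BR0|rd0|wr0
(6) want 1×MEM +1rd +1wr — RD_PORT → AL1|MU0|ME1|BR0|rd0|wr0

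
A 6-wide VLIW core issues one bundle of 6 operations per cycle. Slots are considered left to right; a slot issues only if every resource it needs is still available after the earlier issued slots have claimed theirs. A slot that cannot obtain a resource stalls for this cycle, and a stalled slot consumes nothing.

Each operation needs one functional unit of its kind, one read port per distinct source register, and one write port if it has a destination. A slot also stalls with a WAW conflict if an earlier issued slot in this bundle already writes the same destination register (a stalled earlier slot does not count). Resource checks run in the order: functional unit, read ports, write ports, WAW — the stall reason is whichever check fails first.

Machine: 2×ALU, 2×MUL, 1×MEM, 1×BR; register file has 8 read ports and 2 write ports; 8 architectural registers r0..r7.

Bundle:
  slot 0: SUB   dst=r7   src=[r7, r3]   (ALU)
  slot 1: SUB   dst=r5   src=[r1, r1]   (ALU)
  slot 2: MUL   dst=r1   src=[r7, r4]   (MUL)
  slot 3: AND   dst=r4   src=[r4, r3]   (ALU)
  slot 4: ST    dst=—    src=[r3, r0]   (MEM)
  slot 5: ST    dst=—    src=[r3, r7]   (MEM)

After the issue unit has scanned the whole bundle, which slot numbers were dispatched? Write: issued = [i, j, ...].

issued = [0, 1, 4]

[0] ALU needs rd=2 wr=1: ok; after: ALU=1 MUL=2 MEM=1 BR=1, R=6, W=1
[1] ALU needs rd=1 wr=1: ok; after: ALU=0 MUL=2 MEM=1 BR=1, R=5, W=0
[2] MUL needs rd=2 wr=1: WR_PORT; after: ALU=0 MUL=2 MEM=1 BR=1, R=5, W=0
[3] ALU needs rd=2 wr=1: FU; after: ALU=0 MUL=2 MEM=1 BR=1, R=5, W=0
[4] MEM needs rd=2 wr=0: ok; after: ALU=0 MUL=2 MEM=0 BR=1, R=3, W=0
[5] MEM needs rd=2 wr=0: FU; after: ALU=0 MUL=2 MEM=0 BR=1, R=3, W=0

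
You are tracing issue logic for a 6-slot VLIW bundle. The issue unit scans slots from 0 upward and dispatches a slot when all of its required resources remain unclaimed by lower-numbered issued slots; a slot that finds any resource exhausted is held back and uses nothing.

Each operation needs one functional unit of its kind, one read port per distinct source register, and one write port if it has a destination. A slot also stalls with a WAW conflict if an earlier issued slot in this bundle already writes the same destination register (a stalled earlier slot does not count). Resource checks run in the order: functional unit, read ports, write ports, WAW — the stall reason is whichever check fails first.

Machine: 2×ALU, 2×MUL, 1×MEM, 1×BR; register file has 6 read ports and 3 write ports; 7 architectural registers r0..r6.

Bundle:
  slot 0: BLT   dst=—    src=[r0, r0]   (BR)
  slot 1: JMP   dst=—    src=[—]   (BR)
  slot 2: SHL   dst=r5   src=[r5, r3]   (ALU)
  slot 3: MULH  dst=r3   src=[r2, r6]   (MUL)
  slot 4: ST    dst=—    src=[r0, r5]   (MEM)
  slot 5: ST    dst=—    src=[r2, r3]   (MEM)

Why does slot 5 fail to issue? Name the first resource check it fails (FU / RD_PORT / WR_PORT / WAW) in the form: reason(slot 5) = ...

slot 0 (BR): ISSUE — free A2,Mu2,Ld1,B0 rp5 wp3
slot 1 (BR): stall FU — free A2,Mu2,Ld1,B0 rp5 wp3
slot 2 (ALU): ISSUE — free A1,Mu2,Ld1,B0 rp3 wp2
slot 3 (MUL): ISSUE — free A1,Mu1,Ld1,B0 rp1 wp1
slot 4 (MEM): stall RD_PORT — free A1,Mu1,Ld1,B0 rp1 wp1
slot 5 (MEM): stall RD_PORT — free A1,Mu1,Ld1,B0 rp1 wp1

reason(slot 5) = RD_PORT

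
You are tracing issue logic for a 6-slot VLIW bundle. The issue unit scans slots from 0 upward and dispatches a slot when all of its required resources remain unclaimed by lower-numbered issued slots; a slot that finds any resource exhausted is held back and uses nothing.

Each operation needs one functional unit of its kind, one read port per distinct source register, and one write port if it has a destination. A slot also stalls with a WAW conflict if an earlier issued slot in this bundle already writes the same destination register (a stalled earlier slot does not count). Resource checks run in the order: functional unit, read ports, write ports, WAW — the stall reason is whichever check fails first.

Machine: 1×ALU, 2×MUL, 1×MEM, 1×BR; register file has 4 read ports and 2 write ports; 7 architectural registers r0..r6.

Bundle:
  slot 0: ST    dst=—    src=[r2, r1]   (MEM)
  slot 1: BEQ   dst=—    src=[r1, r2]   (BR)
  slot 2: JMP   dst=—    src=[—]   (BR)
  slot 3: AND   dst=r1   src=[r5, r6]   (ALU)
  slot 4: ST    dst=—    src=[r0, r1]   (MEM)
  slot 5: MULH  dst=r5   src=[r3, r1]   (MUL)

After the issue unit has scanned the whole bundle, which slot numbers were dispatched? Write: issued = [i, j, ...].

  0. MEM ⇒ go  {1A/2Mu/0Ld/1B | 2r 2w}
  1. BR ⇒ go  {1A/2Mu/0Ld/0B | 0r 2w}
  2. BR ⇒ no(FU)  {1A/2Mu/0Ld/0B | 0r 2w}
  3. ALU→r1 ⇒ no(RD_PORT)  {1A/2Mu/0Ld/0B | 0r 2w}
  4. MEM ⇒ no(FU)  {1A/2Mu/0Ld/0B | 0r 2w}
  5. MUL→r5 ⇒ no(RD_PORT)  {1A/2Mu/0Ld/0B | 0r 2w}

issued = [0, 1]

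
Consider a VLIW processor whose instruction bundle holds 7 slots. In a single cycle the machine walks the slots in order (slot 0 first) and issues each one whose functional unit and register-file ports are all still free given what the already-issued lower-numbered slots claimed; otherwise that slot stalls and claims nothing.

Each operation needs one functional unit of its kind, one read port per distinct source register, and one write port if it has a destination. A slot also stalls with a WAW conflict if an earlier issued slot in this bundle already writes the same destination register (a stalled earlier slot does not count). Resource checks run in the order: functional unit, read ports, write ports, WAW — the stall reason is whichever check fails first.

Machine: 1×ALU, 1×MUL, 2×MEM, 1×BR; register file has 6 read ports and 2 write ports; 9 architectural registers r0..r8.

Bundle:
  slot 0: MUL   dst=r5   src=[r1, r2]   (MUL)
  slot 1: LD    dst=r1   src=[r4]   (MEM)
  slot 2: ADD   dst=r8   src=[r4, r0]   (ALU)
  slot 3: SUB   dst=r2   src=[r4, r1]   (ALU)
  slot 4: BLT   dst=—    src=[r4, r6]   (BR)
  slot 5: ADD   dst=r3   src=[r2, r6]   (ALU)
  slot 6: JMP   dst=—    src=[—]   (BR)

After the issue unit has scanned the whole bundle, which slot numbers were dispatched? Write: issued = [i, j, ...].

issued = [0, 1, 4]

(0) want 1×MUL +2rd +1wr — yes → AL1|MU0|ME2|BR1|rd4|wr1
(1) want 1×MEM +1rd +1wr — yes → AL1|MU0|ME1|BR1|rd3|wr0
(2) want 1×ALU +2rd +1wr — WR_PORT → AL1|MU0|ME1|BR1|rd3|wr0
(3) want 1×ALU +2rd +1wr — WR_PORT → AL1|MU0|ME1|BR1|rd3|wr0
(4) want 1×BR +2rd +0wr — yes → AL1|MU0|ME1|BR0|rd1|wr0
(5) want 1×ALU +2rd +1wr — RD_PORT → AL1|MU0|ME1|BR0|rd1|wr0
(6) want 1×BR +0rd +0wr — FU → AL1|MU0|ME1|BR0|rd1|wr0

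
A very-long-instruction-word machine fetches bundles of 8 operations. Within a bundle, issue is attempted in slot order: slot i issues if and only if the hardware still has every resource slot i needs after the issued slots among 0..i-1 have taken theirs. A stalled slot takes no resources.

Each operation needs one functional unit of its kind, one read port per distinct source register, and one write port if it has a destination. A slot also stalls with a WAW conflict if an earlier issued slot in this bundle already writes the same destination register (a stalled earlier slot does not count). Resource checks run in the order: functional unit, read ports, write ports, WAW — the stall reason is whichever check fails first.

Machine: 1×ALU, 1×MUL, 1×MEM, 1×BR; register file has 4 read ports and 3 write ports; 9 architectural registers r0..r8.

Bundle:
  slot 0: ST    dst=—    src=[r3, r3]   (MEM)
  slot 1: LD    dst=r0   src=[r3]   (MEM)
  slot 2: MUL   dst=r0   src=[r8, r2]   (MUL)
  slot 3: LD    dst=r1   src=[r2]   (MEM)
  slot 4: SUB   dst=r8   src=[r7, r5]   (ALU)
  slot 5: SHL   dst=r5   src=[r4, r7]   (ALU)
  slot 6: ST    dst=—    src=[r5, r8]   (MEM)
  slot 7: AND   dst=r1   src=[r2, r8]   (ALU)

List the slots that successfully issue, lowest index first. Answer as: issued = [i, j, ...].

#0 MEM src=r3,r3 dispatched  <A:1 Mu:1 Ld:0 B:1 rd:3 wr:3>
#1 MEM src=r3 held:FU  <A:1 Mu:1 Ld:0 B:1 rd:3 wr:3>
#2 MUL src=r8,r2 dispatched  <A:1 Mu:0 Ld:0 B:1 rd:1 wr:2>
#3 MEM src=r2 held:FU  <A:1 Mu:0 Ld:0 B:1 rd:1 wr:2>
#4 ALU src=r7,r5 held:RD_PORT  <A:1 Mu:0 Ld:0 B:1 rd:1 wr:2>
#5 ALU src=r4,r7 held:RD_PORT  <A:1 Mu:0 Ld:0 B:1 rd:1 wr:2>
#6 MEM src=r5,r8 held:FU  <A:1 Mu:0 Ld:0 B:1 rd:1 wr:2>
#7 ALU src=r2,r8 held:RD_PORT  <A:1 Mu:0 Ld:0 B:1 rd:1 wr:2>

issued = [0, 2]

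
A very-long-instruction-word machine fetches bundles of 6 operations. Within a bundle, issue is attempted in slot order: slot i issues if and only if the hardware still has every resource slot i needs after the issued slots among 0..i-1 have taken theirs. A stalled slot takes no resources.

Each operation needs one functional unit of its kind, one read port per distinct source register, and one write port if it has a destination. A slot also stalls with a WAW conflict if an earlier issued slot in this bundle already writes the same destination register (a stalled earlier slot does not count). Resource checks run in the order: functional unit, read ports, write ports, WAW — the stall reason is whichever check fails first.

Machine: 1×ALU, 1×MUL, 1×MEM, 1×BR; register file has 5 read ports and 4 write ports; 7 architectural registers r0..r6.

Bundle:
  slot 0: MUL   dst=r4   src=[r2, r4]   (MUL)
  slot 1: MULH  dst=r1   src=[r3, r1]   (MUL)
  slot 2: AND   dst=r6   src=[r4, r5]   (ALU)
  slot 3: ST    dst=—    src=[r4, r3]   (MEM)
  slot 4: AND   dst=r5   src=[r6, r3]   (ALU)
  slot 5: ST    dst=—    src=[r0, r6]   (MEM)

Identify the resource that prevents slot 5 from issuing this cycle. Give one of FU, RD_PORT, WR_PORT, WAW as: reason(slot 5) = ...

reason(slot 5) = RD_PORT

#0 MUL src=r2,r4 dispatched  <A:1 Mu:0 Ld:1 B:1 rd:3 wr:3>
#1 MUL src=r3,r1 held:FU  <A:1 Mu:0 Ld:1 B:1 rd:3 wr:3>
#2 ALU src=r4,r5 dispatched  <A:0 Mu:0 Ld:1 B:1 rd:1 wr:2>
#3 MEM src=r4,r3 held:RD_PORT  <A:0 Mu:0 Ld:1 B:1 rd:1 wr:2>
#4 ALU src=r6,r3 held:FU  <A:0 Mu:0 Ld:1 B:1 rd:1 wr:2>
#5 MEM src=r0,r6 held:RD_PORT  <A:0 Mu:0 Ld:1 B:1 rd:1 wr:2>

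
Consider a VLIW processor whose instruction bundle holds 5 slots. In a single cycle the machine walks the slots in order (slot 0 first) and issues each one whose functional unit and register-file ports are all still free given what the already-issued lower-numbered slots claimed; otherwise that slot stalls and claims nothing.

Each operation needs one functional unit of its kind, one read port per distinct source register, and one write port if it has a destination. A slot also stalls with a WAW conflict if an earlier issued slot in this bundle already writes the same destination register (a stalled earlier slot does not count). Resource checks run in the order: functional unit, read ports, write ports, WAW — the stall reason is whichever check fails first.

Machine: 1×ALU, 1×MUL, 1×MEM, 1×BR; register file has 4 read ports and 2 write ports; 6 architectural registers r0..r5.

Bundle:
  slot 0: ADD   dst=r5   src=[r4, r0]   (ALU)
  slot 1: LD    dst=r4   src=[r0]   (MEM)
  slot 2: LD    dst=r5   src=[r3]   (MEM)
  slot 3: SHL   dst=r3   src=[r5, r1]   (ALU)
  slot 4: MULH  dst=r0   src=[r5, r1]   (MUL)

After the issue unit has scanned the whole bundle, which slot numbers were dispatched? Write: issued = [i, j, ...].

(0) want 1×ALU +2rd +1wr — yes → AL0|MU1|ME1|BR1|rd2|wr1
(1) want 1×MEM +1rd +1wr — yes → AL0|MU1|ME0|BR1|rd1|wr0
(2) want 1×MEM +1rd +1wr — FU → AL0|MU1|ME0|BR1|rd1|wr0
(3) want 1×ALU +2rd +1wr — FU → AL0|MU1|ME0|BR1|rd1|wr0
(4) want 1×MUL +2rd +1wr — RD_PORT → AL0|MU1|ME0|BR1|rd1|wr0

issued = [0, 1]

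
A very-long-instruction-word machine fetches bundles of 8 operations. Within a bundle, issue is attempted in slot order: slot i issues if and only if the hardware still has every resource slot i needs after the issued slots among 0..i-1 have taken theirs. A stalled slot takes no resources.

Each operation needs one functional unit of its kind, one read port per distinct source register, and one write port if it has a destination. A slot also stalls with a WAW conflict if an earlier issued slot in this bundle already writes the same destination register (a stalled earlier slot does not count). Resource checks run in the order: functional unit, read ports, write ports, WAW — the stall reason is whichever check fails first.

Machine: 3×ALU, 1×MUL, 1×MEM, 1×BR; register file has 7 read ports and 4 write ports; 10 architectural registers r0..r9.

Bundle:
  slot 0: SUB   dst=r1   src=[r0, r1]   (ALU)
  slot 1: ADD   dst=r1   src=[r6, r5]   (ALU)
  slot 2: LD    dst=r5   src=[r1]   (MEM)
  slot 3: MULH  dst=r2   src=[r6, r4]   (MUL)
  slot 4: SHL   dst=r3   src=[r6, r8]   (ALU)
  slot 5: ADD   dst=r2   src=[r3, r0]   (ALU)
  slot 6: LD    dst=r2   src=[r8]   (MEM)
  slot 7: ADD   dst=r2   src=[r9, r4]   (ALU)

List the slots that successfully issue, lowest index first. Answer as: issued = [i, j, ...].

slot 0 (ALU): ISSUE — free A2,Mu1,Ld1,B1 rp5 wp3
slot 1 (ALU): stall WAW — free A2,Mu1,Ld1,B1 rp5 wp3
slot 2 (MEM): ISSUE — free A2,Mu1,Ld0,B1 rp4 wp2
slot 3 (MUL): ISSUE — free A2,Mu0,Ld0,B1 rp2 wp1
slot 4 (ALU): ISSUE — free A1,Mu0,Ld0,B1 rp0 wp0
slot 5 (ALU): stall RD_PORT — free A1,Mu0,Ld0,B1 rp0 wp0
slot 6 (MEM): stall FU — free A1,Mu0,Ld0,B1 rp0 wp0
slot 7 (ALU): stall RD_PORT — free A1,Mu0,Ld0,B1 rp0 wp0

issued = [0, 2, 3, 4]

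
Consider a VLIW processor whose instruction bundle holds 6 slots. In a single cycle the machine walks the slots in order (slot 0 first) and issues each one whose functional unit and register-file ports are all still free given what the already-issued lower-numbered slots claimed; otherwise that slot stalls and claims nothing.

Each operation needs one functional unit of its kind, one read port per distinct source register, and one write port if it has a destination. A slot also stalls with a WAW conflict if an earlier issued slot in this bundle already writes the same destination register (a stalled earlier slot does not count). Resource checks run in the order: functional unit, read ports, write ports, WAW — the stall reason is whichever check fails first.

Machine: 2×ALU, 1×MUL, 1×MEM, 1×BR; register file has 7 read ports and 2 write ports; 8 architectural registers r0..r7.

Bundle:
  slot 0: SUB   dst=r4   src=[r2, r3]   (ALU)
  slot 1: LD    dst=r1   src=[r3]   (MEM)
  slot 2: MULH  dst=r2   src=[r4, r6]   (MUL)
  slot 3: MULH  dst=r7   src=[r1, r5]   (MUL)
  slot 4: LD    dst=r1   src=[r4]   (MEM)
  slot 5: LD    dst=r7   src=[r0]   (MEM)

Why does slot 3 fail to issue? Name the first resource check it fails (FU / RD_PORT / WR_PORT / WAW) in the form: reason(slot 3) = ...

slot 0 (ALU): ISSUE — free A1,Mu1,Ld1,B1 rp5 wp1
slot 1 (MEM): ISSUE — free A1,Mu1,Ld0,B1 rp4 wp0
slot 2 (MUL): stall WR_PORT — free A1,Mu1,Ld0,B1 rp4 wp0
slot 3 (MUL): stall WR_PORT — free A1,Mu1,Ld0,B1 rp4 wp0
slot 4 (MEM): stall FU — free A1,Mu1,Ld0,B1 rp4 wp0
slot 5 (MEM): stall FU — free A1,Mu1,Ld0,B1 rp4 wp0

reason(slot 3) = WR_PORT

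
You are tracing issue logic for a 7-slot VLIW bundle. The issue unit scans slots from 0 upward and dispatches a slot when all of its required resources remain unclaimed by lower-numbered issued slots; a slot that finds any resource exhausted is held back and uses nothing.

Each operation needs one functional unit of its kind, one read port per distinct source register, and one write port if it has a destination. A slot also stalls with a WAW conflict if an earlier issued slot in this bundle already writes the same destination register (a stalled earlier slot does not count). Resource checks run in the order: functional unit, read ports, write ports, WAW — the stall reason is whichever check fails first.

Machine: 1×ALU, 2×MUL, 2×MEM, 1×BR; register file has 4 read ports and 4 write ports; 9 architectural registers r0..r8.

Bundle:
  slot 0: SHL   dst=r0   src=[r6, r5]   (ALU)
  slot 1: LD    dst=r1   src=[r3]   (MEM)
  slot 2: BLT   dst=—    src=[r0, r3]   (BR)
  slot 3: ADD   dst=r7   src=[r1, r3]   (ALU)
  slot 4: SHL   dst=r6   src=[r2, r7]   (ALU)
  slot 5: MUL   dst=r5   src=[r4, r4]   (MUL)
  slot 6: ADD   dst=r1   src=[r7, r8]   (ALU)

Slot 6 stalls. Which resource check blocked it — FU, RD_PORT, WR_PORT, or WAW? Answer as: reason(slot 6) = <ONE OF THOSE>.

reason(slot 6) = FU

#0 ALU src=r6,r5 dispatched  <A:0 Mu:2 Ld:2 B:1 rd:2 wr:3>
#1 MEM src=r3 dispatched  <A:0 Mu:2 Ld:1 B:1 rd:1 wr:2>
#2 BR src=r0,r3 held:RD_PORT  <A:0 Mu:2 Ld:1 B:1 rd:1 wr:2>
#3 ALU src=r1,r3 held:FU  <A:0 Mu:2 Ld:1 B:1 rd:1 wr:2>
#4 ALU src=r2,r7 held:FU  <A:0 Mu:2 Ld:1 B:1 rd:1 wr:2>
#5 MUL src=r4,r4 dispatched  <A:0 Mu:1 Ld:1 B:1 rd:0 wr:1>
#6 ALU src=r7,r8 held:FU  <A:0 Mu:1 Ld:1 B:1 rd:0 wr:1>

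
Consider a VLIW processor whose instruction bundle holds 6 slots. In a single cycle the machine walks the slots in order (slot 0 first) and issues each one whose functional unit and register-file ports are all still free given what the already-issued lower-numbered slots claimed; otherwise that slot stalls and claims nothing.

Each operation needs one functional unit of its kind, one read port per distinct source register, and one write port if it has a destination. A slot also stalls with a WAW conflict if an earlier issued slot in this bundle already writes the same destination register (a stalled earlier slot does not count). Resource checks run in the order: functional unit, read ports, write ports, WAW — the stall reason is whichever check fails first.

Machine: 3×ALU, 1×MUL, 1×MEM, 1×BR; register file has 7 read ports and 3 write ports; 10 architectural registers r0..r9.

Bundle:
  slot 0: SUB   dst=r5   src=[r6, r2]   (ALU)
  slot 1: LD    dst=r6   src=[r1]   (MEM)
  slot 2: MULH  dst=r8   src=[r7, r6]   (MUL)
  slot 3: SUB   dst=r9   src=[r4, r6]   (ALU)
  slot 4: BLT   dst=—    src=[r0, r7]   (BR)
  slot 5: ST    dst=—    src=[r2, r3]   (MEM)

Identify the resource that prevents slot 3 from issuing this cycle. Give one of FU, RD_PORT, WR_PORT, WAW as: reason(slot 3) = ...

reason(slot 3) = WR_PORT

[0] ALU needs rd=2 wr=1: ok; after: ALU=2 MUL=1 MEM=1 BR=1, R=5, W=2
[1] MEM needs rd=1 wr=1: ok; after: ALU=2 MUL=1 MEM=0 BR=1, R=4, W=1
[2] MUL needs rd=2 wr=1: ok; after: ALU=2 MUL=0 MEM=0 BR=1, R=2, W=0
[3] ALU needs rd=2 wr=1: WR_PORT; after: ALU=2 MUL=0 MEM=0 BR=1, R=2, W=0
[4] BR needs rd=2 wr=0: ok; after: ALU=2 MUL=0 MEM=0 BR=0, R=0, W=0
[5] MEM needs rd=2 wr=0: FU; after: ALU=2 MUL=0 MEM=0 BR=0, R=0, W=0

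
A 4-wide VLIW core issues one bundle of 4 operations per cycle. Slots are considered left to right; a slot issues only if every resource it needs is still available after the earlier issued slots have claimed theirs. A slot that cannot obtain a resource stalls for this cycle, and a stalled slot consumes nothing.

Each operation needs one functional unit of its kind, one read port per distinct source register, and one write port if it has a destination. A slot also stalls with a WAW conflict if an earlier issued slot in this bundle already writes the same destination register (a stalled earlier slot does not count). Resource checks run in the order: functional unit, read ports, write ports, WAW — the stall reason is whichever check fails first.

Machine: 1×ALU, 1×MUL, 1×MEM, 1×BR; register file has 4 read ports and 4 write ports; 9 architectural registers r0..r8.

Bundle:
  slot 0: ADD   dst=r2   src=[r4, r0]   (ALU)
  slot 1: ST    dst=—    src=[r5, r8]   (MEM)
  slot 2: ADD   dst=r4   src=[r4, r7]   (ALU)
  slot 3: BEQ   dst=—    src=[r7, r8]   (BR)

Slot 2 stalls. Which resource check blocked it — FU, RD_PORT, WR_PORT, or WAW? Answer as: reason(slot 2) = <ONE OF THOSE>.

reason(slot 2) = FU

  0. ALU→r2 ⇒ go  {0A/1Mu/1Ld/1B | 2r 3w}
  1. MEM ⇒ go  {0A/1Mu/0Ld/1B | 0r 3w}
  2. ALU→r4 ⇒ no(FU)  {0A/1Mu/0Ld/1B | 0r 3w}
  3. BR ⇒ no(RD_PORT)  {0A/1Mu/0Ld/1B | 0r 3w}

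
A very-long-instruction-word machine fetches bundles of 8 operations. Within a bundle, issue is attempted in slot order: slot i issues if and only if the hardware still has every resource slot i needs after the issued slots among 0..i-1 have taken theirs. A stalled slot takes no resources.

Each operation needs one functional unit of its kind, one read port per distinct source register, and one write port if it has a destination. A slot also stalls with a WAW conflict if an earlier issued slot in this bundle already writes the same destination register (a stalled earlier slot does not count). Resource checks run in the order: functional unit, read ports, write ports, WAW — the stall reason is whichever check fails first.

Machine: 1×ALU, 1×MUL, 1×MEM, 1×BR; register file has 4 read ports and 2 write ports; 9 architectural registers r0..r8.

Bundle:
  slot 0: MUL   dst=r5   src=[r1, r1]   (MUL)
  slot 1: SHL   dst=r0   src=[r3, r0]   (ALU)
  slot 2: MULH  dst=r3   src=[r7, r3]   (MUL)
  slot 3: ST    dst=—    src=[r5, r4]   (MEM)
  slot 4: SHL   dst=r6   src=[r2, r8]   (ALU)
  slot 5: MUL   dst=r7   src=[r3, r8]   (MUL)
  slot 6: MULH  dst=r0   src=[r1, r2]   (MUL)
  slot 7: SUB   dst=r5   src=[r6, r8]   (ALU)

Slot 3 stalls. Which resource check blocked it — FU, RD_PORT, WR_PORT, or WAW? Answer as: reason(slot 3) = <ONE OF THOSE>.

#0 MUL src=r1,r1 dispatched  <A:1 Mu:0 Ld:1 B:1 rd:3 wr:1>
#1 ALU src=r3,r0 dispatched  <A:0 Mu:0 Ld:1 B:1 rd:1 wr:0>
#2 MUL src=r7,r3 held:FU  <A:0 Mu:0 Ld:1 B:1 rd:1 wr:0>
#3 MEM src=r5,r4 held:RD_PORT  <A:0 Mu:0 Ld:1 B:1 rd:1 wr:0>
#4 ALU src=r2,r8 held:FU  <A:0 Mu:0 Ld:1 B:1 rd:1 wr:0>
#5 MUL src=r3,r8 held:FU  <A:0 Mu:0 Ld:1 B:1 rd:1 wr:0>
#6 MUL src=r1,r2 held:FU  <A:0 Mu:0 Ld:1 B:1 rd:1 wr:0>
#7 ALU src=r6,r8 held:FU  <A:0 Mu:0 Ld:1 B:1 rd:1 wr:0>

reason(slot 3) = RD_PORT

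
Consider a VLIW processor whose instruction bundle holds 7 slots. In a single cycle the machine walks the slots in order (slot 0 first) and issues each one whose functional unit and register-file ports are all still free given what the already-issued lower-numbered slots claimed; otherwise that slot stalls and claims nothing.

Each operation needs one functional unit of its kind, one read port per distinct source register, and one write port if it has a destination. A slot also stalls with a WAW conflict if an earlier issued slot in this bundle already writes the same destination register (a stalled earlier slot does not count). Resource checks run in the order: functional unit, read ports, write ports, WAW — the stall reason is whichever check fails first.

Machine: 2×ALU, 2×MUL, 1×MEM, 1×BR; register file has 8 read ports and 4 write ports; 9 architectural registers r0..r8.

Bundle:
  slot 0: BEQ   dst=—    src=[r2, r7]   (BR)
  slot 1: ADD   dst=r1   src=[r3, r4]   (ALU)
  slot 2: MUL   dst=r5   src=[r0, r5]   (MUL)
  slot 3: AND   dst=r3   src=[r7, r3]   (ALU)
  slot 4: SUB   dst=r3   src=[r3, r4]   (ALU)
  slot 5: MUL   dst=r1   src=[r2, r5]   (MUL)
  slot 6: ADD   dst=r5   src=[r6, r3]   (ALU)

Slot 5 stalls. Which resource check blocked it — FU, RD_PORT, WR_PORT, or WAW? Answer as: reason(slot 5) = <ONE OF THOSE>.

reason(slot 5) = RD_PORT

(0) want 1×BR +2rd +0wr — yes → AL2|MU2|ME1|BR0|rd6|wr4
(1) want 1×ALU +2rd +1wr — yes → AL1|MU2|ME1|BR0|rd4|wr3
(2) want 1×MUL +2rd +1wr — yes → AL1|MU1|ME1|BR0|rd2|wr2
(3) want 1×ALU +2rd +1wr — yes → AL0|MU1|ME1|BR0|rd0|wr1
(4) want 1×ALU +2rd +1wr — FU → AL0|MU1|ME1|BR0|rd0|wr1
(5) want 1×MUL +2rd +1wr — RD_PORT → AL0|MU1|ME1|BR0|rd0|wr1
(6) want 1×ALU +2rd +1wr — FU → AL0|MU1|ME1|BR0|rd0|wr1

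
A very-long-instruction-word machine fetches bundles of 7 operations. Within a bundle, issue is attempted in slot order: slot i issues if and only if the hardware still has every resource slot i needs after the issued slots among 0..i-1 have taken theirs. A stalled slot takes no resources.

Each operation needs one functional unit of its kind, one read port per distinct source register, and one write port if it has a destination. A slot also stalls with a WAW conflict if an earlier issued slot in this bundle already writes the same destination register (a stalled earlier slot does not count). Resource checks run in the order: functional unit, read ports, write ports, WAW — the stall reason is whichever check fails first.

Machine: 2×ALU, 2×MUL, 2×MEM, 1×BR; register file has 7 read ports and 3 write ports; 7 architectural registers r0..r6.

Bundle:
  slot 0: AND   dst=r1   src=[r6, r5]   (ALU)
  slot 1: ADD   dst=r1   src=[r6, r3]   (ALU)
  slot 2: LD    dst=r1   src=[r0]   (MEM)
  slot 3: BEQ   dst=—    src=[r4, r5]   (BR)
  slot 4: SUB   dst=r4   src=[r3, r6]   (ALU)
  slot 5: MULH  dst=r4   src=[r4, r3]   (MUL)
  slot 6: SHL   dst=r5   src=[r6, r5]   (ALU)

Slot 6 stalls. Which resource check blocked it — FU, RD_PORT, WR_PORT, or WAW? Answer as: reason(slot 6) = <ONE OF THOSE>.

#0 ALU src=r6,r5 dispatched  <A:1 Mu:2 Ld:2 B:1 rd:5 wr:2>
#1 ALU src=r6,r3 held:WAW  <A:1 Mu:2 Ld:2 B:1 rd:5 wr:2>
#2 MEM src=r0 held:WAW  <A:1 Mu:2 Ld:2 B:1 rd:5 wr:2>
#3 BR src=r4,r5 dispatched  <A:1 Mu:2 Ld:2 B:0 rd:3 wr:2>
#4 ALU src=r3,r6 dispatched  <A:0 Mu:2 Ld:2 B:0 rd:1 wr:1>
#5 MUL src=r4,r3 held:RD_PORT  <A:0 Mu:2 Ld:2 B:0 rd:1 wr:1>
#6 ALU src=r6,r5 held:FU  <A:0 Mu:2 Ld:2 B:0 rd:1 wr:1>

reason(slot 6) = FU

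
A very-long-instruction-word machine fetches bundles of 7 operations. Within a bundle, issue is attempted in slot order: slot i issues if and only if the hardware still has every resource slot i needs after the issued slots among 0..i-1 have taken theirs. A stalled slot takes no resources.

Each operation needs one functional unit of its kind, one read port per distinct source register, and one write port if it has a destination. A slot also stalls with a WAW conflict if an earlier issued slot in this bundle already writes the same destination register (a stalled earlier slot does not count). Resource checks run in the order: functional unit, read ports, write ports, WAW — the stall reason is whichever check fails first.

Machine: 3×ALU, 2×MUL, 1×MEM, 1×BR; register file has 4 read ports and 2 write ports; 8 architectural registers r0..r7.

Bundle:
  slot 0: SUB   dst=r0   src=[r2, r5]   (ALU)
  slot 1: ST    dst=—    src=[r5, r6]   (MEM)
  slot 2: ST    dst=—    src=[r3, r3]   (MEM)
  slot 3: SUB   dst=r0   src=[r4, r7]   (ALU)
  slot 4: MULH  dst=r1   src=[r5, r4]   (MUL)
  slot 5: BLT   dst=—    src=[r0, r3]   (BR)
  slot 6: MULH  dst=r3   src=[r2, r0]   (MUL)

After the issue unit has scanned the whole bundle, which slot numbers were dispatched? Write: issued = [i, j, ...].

slot 0 (ALU): ISSUE — free A2,Mu2,Ld1,B1 rp2 wp1
slot 1 (MEM): ISSUE — free A2,Mu2,Ld0,B1 rp0 wp1
slot 2 (MEM): stall FU — free A2,Mu2,Ld0,B1 rp0 wp1
slot 3 (ALU): stall RD_PORT — free A2,Mu2,Ld0,B1 rp0 wp1
slot 4 (MUL): stall RD_PORT — free A2,Mu2,Ld0,B1 rp0 wp1
slot 5 (BR): stall RD_PORT — free A2,Mu2,Ld0,B1 rp0 wp1
slot 6 (MUL): stall RD_PORT — free A2,Mu2,Ld0,B1 rp0 wp1

issued = [0, 1]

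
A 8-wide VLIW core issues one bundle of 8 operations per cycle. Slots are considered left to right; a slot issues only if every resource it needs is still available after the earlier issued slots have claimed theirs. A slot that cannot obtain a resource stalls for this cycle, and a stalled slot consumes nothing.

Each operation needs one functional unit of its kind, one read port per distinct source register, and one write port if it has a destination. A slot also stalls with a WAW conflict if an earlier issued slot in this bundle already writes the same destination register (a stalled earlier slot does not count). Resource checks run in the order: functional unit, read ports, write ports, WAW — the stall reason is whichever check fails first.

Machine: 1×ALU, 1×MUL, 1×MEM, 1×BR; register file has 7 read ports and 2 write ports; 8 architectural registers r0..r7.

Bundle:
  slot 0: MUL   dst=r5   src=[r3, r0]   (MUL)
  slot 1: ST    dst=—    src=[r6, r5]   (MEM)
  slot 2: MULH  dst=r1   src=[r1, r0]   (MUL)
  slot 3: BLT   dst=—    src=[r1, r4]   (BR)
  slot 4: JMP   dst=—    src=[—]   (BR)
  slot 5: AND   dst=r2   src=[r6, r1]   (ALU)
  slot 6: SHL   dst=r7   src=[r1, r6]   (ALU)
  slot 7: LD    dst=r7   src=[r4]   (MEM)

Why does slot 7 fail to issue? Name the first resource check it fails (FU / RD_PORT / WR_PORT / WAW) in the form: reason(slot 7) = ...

(0) want 1×MUL +2rd +1wr — yes → AL1|MU0|ME1|BR1|rd5|wr1
(1) want 1×MEM +2rd +0wr — yes → AL1|MU0|ME0|BR1|rd3|wr1
(2) want 1×MUL +2rd +1wr — FU → AL1|MU0|ME0|BR1|rd3|wr1
(3) want 1×BR +2rd +0wr — yes → AL1|MU0|ME0|BR0|rd1|wr1
(4) want 1×BR +0rd +0wr — FU → AL1|MU0|ME0|BR0|rd1|wr1
(5) want 1×ALU +2rd +1wr — RD_PORT → AL1|MU0|ME0|BR0|rd1|wr1
(6) want 1×ALU +2rd +1wr — RD_PORT → AL1|MU0|ME0|BR0|rd1|wr1
(7) want 1×MEM +1rd +1wr — FU → AL1|MU0|ME0|BR0|rd1|wr1

reason(slot 7) = FU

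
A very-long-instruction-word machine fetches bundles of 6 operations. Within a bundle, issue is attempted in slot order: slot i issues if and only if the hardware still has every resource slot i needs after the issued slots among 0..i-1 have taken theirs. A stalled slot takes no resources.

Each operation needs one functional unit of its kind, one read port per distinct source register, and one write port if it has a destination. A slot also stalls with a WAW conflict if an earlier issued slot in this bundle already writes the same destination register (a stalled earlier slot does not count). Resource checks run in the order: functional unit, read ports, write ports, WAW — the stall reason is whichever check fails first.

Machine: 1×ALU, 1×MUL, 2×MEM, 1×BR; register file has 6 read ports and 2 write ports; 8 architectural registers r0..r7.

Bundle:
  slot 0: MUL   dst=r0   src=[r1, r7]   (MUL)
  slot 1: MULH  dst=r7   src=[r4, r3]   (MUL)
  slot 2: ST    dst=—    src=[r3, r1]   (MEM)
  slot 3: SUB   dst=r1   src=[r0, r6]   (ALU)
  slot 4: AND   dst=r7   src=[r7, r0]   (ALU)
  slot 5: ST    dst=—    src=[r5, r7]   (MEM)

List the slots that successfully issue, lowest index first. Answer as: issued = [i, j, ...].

slot 0 (MUL): ISSUE — free A1,Mu0,Ld2,B1 rp4 wp1
slot 1 (MUL): stall FU — free A1,Mu0,Ld2,B1 rp4 wp1
slot 2 (MEM): ISSUE — free A1,Mu0,Ld1,B1 rp2 wp1
slot 3 (ALU): ISSUE — free A0,Mu0,Ld1,B1 rp0 wp0
slot 4 (ALU): stall FU — free A0,Mu0,Ld1,B1 rp0 wp0
slot 5 (MEM): stall RD_PORT — free A0,Mu0,Ld1,B1 rp0 wp0

issued = [0, 2, 3]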